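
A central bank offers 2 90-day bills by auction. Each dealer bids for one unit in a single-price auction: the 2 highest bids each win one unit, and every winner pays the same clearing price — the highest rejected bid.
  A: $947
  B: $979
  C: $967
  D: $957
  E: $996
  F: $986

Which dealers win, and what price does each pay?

E, F; each pays $979

Bids ranked high→low: 996 (E), 986 (F), 979 (B), 967 (C), …
Top 2: E, F.
First losing bid is B's $979, which sets the uniform price.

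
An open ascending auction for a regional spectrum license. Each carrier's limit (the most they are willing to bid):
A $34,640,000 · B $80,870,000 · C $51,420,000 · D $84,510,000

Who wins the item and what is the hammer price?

Limits ranked: 84,510,000 (D) > 80,870,000 (B) > 51,420,000 (C) > 34,640,000 (A)
B is the last rival to drop out, at $80,870,000; D remains and wins at that price.

D wins at $80,870,000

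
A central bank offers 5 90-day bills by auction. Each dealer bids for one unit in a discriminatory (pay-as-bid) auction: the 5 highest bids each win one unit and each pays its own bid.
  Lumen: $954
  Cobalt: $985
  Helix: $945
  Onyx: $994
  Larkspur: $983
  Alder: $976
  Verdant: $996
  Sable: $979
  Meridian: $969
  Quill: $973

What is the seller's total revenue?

Total revenue: $4,937

Bids ranked high→low: 996 (Verdant), 994 (Onyx), 985 (Cobalt), 983 (Larkspur), 979 (Sable), 976 (Alder), 973 (Quill), …
Winners (5 units): Verdant, Onyx, Cobalt, Larkspur, Sable.
Total revenue = 996 + 994 + 985 + 983 + 979 = $4,937.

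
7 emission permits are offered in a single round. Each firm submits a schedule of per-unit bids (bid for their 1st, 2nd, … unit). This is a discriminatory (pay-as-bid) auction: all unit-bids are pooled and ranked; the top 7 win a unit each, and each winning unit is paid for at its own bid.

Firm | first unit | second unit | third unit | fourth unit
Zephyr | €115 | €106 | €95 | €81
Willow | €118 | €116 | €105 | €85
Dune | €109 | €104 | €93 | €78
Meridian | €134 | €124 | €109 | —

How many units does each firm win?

Dune 1, Meridian 3, Willow 2, Zephyr 1

Pooled unit-bids ranked (top 7): 134 (Meridian-1), 124 (Meridian-2), 118 (Willow-1), 116 (Willow-2), 115 (Zephyr-1), 109 (Dune-1), 109 (Meridian-3)
Next rejected bid: €106 (not a price — pay-as-bid).
Allocation: Dune 1, Meridian 3, Willow 2, Zephyr 1.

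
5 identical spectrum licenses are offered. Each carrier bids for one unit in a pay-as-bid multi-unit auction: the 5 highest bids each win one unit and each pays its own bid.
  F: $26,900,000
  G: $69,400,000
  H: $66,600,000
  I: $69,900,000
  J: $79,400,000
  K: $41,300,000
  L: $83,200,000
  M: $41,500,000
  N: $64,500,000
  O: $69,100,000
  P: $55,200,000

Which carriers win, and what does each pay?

Sorting: 83,200,000 (L), 79,400,000 (J), 69,900,000 (I), 69,400,000 (G), 69,100,000 (O), 66,600,000 (H), 64,500,000 (N), …
Winners (5 units): L, J, I, G, O.
Each winner pays its own bid: L $83,200,000, J $79,400,000, I $69,900,000, G $69,400,000, O $69,100,000.

L $83,200,000, J $79,400,000, I $69,900,000, G $69,400,000, O $69,100,000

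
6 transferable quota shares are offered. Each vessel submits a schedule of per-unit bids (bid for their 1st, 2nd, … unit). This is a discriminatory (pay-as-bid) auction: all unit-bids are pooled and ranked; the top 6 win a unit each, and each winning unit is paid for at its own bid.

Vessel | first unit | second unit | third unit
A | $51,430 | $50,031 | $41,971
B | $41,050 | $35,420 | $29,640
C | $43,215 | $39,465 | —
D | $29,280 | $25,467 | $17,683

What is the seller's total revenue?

Total revenue: $267,162

All unit-bids, highest first — top 6: 51,430 (A-1), 50,031 (A-2), 43,215 (C-1), 41,971 (A-3), 41,050 (B-1), 39,465 (C-2)
Next rejected bid: $35,420 (not a price — pay-as-bid).
Each winning unit pays its own bid.
Revenue = 51,430 + 50,031 + 43,215 + 41,971 + 41,050 + 39,465 = $267,162.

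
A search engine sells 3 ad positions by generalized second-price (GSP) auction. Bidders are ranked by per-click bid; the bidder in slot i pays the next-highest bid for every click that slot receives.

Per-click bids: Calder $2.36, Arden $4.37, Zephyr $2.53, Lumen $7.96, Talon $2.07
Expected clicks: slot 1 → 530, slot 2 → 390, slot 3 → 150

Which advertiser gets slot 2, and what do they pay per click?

Ranked by bid: $7.96 (Lumen) > $4.37 (Arden) > $2.53 (Zephyr) > $2.36 (Calder) > …
Slot 2 goes to the second-ranked bidder, Arden, who pays the next bid down: $2.53/click.

Arden; $2.53 per click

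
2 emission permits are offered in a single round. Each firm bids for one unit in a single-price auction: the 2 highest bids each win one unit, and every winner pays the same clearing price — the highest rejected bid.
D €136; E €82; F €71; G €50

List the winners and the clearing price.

D, E; each pays €71

Sorting: 136 (D), 82 (E), 71 (F), 50 (G)
Winners (2 units): D, E.
First losing bid is F's €71, which sets the uniform price.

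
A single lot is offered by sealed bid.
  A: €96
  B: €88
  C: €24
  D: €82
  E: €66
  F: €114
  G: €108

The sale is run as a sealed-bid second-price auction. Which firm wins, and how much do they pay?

Sealed-bid second-price auction: the highest bidder wins and pays the second-highest bid.
Bids ranked: 114 (F) > 108 (G) > 96 (A) > 88 (B) > 82 (D) > 66 (E) > …
Second-price: F pays G's bid of €108.

F pays €108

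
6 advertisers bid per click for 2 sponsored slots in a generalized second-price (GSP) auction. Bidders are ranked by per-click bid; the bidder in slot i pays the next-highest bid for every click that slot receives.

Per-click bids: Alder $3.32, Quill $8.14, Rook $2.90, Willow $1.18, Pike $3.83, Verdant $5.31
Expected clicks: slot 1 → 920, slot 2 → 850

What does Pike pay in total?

Pike pays $0.00

Sorting advertisers: $8.14 (Quill) > $5.31 (Verdant) > $3.83 (Pike) > …
Pike ranks below slot 2 → no slot, pays nothing.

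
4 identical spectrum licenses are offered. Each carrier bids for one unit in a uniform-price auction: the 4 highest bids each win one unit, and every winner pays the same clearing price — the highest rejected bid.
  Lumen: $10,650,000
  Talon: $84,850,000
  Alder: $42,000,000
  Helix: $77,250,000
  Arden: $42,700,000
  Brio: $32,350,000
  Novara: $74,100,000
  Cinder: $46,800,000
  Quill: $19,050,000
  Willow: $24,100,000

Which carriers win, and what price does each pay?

Sorting: 84,850,000 (Talon), 77,250,000 (Helix), 74,100,000 (Novara), 46,800,000 (Cinder), 42,700,000 (Arden), 42,000,000 (Alder), …
The 4 highest are Talon, Helix, Novara, Cinder.
Highest unsuccessful bid: $42,700,000 → clearing price.

Talon, Helix, Novara, Cinder; each pays $42,700,000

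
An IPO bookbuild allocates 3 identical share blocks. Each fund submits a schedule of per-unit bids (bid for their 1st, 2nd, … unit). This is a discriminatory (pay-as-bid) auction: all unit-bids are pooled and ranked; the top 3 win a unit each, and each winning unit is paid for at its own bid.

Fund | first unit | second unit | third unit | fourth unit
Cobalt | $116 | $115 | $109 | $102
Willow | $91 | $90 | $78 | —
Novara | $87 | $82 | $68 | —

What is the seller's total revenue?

Total revenue: $340

Pooled unit-bids ranked (top 3): 116 (Cobalt-1), 115 (Cobalt-2), 109 (Cobalt-3)
Next rejected bid: $102 (not a price — pay-as-bid).
Each winning unit pays its own bid.
Revenue = 116 + 115 + 109 = $340.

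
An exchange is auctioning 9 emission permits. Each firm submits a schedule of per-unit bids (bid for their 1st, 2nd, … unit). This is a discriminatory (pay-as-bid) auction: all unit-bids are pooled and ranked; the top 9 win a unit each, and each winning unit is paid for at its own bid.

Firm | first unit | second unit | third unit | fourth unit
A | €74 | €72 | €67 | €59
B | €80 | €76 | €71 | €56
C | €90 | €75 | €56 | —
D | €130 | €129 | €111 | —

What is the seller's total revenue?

Total revenue: €837

Merging the schedules and taking the best 9: 130 (D-1), 129 (D-2), 111 (D-3), 90 (C-1), 80 (B-1), 76 (B-2), 75 (C-2), 74 (A-1), 72 (A-2)
Next rejected bid: €71 (not a price — pay-as-bid).
Each winning unit pays its own bid.
Revenue = 130 + 129 + 111 + 90 + 80 + 76 + 75 + 74 + 72 = €837.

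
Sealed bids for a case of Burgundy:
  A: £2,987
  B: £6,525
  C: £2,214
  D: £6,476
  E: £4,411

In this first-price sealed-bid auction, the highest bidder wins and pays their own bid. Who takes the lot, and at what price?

B pays £6,525

Rule: the highest bidder wins and pays their own bid.
Bids ranked: 6,525 (B) > 6,476 (D) > 4,411 (E) > 2,987 (A) > 2,214 (C)
B has the highest bid and pays exactly that: £6,525.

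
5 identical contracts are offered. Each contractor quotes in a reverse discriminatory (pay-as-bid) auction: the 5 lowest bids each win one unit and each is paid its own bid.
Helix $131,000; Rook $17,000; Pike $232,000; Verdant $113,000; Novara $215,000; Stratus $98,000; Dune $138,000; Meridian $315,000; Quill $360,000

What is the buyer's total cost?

Sorting: 17,000 (Rook), 98,000 (Stratus), 113,000 (Verdant), 131,000 (Helix), 138,000 (Dune), 215,000 (Novara), 232,000 (Pike), …
Winners (5 units): Rook, Stratus, Verdant, Helix, Dune.
Total cost = 17,000 + 98,000 + 113,000 + 131,000 + 138,000 = $497,000.

Total cost: $497,000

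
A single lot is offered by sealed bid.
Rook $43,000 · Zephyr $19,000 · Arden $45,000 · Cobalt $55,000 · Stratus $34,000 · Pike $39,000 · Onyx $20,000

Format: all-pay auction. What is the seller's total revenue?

All-pay auction: the highest bidder wins the item, but every bidder pays their own bid.
Sorting bids: 55,000 (Cobalt) > 45,000 (Arden) > 43,000 (Rook) > 39,000 (Pike) > 34,000 (Stratus) > 20,000 (Onyx) > …
Every bidder forfeits their bid regardless of winning.
Revenue = 43,000 + 19,000 + 45,000 + 55,000 + 34,000 + 39,000 + 20,000 = $255,000.

Total revenue: $255,000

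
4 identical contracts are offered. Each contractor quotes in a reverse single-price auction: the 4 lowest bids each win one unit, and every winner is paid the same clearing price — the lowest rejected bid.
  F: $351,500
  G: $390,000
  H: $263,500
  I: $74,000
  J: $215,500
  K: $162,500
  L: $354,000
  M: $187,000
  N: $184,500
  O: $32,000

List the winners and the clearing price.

O, I, K, N; each is paid $187,000

Bids ranked low→high: 32,000 (O), 74,000 (I), 162,500 (K), 184,500 (N), 187,000 (M), 215,500 (J), …
Winners (4 units): O, I, K, N.
Lowest unsuccessful bid: $187,000 → clearing price.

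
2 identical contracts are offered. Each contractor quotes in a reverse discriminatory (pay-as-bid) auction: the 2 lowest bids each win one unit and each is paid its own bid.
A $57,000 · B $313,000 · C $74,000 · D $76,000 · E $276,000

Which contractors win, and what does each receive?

Sorting: 57,000 (A), 74,000 (C), 76,000 (D), 276,000 (E), …
Lowest 2: A, C.
Each winner is paid its own bid: A $57,000, C $74,000.

A $57,000, C $74,000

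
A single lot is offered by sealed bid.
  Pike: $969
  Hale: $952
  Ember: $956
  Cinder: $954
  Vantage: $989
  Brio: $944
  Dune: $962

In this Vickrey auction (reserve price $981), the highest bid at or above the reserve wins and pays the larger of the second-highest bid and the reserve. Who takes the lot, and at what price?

Vantage pays $981

Bids in order: 989 (Vantage) > 969 (Pike) > 962 (Dune) > 956 (Ember) > 954 (Cinder) > 952 (Hale) > …
Highest eligible bid: Vantage at $989.
max(second-highest $969, reserve $981) = $981.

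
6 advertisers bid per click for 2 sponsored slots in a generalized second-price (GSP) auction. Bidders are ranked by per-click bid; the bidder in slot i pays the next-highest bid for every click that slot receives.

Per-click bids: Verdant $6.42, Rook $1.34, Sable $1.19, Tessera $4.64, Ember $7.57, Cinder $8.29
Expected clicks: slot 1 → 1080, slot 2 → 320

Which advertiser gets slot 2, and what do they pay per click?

Per-click bids in order: $8.29 (Cinder) > $7.57 (Ember) > $6.42 (Verdant) > …
Slot 2 goes to the second-ranked bidder, Ember, who pays the next bid down: $6.42/click.

Ember; $6.42 per click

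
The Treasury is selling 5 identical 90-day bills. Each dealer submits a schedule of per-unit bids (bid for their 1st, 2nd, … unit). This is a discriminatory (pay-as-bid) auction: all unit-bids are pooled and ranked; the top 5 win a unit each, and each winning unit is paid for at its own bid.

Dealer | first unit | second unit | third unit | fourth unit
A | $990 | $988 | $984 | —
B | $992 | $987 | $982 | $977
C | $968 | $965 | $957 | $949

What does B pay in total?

All unit-bids, highest first — top 5: 992 (B-1), 990 (A-1), 988 (A-2), 987 (B-2), 984 (A-3)
Next rejected bid: $982 (not a price — pay-as-bid).
B's winning unit-bids: 992 + 987 = $1,979.

B pays $1,979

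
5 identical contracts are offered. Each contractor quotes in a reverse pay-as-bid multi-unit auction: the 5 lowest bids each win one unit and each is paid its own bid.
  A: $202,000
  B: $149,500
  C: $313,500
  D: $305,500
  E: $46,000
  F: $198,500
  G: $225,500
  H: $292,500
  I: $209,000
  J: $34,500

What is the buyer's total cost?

Total cost: $630,500

Bids ranked low→high: 34,500 (J), 46,000 (E), 149,500 (B), 198,500 (F), 202,000 (A), 209,000 (I), 225,500 (G), …
Winners (5 units): J, E, B, F, A.
Total cost = 34,500 + 46,000 + 149,500 + 198,500 + 202,000 = $630,500.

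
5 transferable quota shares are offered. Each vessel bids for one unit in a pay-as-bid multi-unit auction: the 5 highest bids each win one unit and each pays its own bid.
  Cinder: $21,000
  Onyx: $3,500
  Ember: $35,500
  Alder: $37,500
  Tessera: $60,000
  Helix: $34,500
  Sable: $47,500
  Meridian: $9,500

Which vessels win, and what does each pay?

Tessera $60,000, Sable $47,500, Alder $37,500, Ember $35,500, Helix $34,500

Ordering the bids: 60,000 (Tessera), 47,500 (Sable), 37,500 (Alder), 35,500 (Ember), 34,500 (Helix), 21,000 (Cinder), 9,500 (Meridian), …
The 5 highest are Tessera, Sable, Alder, Ember, Helix.
Each winner pays its own bid: Tessera $60,000, Sable $47,500, Alder $37,500, Ember $35,500, Helix $34,500.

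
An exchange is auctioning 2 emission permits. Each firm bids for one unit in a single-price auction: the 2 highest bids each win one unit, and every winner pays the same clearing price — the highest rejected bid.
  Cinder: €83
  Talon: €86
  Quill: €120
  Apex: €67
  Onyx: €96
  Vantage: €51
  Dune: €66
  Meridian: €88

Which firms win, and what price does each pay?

Bids ranked high→low: 120 (Quill), 96 (Onyx), 88 (Meridian), 86 (Talon), …
The 2 highest are Quill, Onyx.
Clearing price = highest rejected bid = €88.

Quill, Onyx; each pays €88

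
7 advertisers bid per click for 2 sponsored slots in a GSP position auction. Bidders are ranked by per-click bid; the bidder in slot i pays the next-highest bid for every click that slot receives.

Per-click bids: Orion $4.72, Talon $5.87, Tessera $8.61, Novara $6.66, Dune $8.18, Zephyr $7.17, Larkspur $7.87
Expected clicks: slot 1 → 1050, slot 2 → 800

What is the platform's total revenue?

Total revenue: $14885.00

Ranked by bid: $8.61 (Tessera) > $8.18 (Dune) > $7.87 (Larkspur) > …
Slot 1: Tessera pays $8.18 × 1050 = $8589.00
Slot 2: Dune pays $7.87 × 800 = $6296.00
Total = $14885.00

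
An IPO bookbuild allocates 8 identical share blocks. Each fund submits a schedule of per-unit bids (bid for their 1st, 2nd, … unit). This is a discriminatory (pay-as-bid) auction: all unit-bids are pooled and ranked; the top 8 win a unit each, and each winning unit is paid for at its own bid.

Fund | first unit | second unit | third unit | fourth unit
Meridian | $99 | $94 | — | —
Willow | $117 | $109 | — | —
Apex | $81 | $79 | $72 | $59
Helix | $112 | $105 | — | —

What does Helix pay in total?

Helix pays $217

All unit-bids, highest first — top 8: 117 (Willow-1), 112 (Helix-1), 109 (Willow-2), 105 (Helix-2), 99 (Meridian-1), 94 (Meridian-2), 81 (Apex-1), 79 (Apex-2)
Next rejected bid: $72 (not a price — pay-as-bid).
Helix's winning unit-bids: 112 + 105 = $217.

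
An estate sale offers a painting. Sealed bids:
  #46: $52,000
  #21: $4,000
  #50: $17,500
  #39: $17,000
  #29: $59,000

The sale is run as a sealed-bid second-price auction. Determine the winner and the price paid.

#29 pays $52,000

Bids ranked: 59,000 (#29) > 52,000 (#46) > 17,500 (#50) > 17,000 (#39) > 4,000 (#21)
#29 wins with the highest bid; price is set by the runner-up at $52,000.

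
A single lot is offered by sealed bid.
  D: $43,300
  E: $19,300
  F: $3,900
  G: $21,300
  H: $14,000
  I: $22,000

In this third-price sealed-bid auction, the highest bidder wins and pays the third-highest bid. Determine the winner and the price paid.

Sorting bids: 43,300 (D) > 22,000 (I) > 21,300 (G) > 19,300 (E) > 14,000 (H) > 3,900 (F)
D is highest; pays the third-highest bid, $21,300.

D pays $21,300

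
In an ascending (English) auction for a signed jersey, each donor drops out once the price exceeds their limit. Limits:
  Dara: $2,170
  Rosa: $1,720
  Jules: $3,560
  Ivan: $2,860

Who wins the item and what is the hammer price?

Jules wins at $2,860

Sorting limits: 3,560 (Jules) > 2,860 (Ivan) > 2,170 (Dara) > 1,720 (Rosa)
Ivan is the last rival to drop out, at $2,860; Jules remains and wins at that price.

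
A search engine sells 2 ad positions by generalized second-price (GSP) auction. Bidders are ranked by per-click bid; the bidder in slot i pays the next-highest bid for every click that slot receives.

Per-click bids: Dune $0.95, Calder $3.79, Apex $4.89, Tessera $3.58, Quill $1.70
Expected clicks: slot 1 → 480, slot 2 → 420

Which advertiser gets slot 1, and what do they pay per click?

Apex; $3.79 per click

Sorting advertisers: $4.89 (Apex) > $3.79 (Calder) > $3.58 (Tessera) > …
Slot 1 goes to the first-ranked bidder, Apex, who pays the next bid down: $3.79/click.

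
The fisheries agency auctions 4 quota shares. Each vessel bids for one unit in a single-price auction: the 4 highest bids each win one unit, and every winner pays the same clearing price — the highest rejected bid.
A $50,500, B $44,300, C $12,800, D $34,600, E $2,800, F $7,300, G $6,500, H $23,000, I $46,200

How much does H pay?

H pays $0

Sorting: 50,500 (A), 46,200 (I), 44,300 (B), 34,600 (D), 23,000 (H), 12,800 (C), …
The 4 highest are A, I, B, D.
First losing bid is H's $23,000, which sets the uniform price.
H does not win → pays $0.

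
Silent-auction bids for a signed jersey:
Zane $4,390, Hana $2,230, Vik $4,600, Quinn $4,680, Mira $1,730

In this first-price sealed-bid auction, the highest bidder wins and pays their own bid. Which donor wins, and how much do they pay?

Quinn pays $4,680

Bids in order: 4,680 (Quinn) > 4,600 (Vik) > 4,390 (Zane) > 2,230 (Hana) > 1,730 (Mira)
First-price: Quinn pays what they bid, $4,680.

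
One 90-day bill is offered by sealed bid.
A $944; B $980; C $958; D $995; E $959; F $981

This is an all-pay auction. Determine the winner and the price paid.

Bids in order: 995 (D) > 981 (F) > 980 (B) > 959 (E) > 958 (C) > 944 (A)
D is highest and takes the item; every bidder forfeits their bid.

D pays $995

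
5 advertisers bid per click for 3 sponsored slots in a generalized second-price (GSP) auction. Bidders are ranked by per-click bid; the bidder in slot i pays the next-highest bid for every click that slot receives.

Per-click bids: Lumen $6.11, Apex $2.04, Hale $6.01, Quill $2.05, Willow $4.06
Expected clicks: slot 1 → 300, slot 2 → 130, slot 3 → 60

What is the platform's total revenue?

Total revenue: $2453.80

Per-click bids in order: $6.11 (Lumen) > $6.01 (Hale) > $4.06 (Willow) > $2.05 (Quill) > …
Slot 1: Lumen pays $6.01 × 300 = $1803.00
Slot 2: Hale pays $4.06 × 130 = $527.80
Slot 3: Willow pays $2.05 × 60 = $123.00
Total = $2453.80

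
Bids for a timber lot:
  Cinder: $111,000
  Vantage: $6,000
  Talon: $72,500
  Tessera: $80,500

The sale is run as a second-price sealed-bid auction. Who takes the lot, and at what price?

Second-price sealed-bid auction: the highest bidder wins and pays the second-highest bid.
Sorting bids: 111,000 (Cinder) > 80,500 (Tessera) > 72,500 (Talon) > 6,000 (Vantage)
Cinder is highest; pays the second-highest bid, $80,500.

Cinder pays $80,500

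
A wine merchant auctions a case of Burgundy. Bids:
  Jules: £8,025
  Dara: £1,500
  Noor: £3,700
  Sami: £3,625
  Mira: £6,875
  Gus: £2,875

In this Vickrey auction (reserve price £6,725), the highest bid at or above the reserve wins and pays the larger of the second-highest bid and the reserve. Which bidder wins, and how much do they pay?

Vickrey auction (reserve price £6,725): the highest bid at or above the reserve wins and pays the larger of the second-highest bid and the reserve.
Sorting bids: 8,025 (Jules) > 6,875 (Mira) > 3,700 (Noor) > 3,625 (Sami) > 2,875 (Gus) > 1,500 (Dara)
Jules has the top bid at or above the reserve (£8,025).
Second-highest bid £6,875 exceeds the reserve £6,725 → payment £6,875.

Jules pays £6,875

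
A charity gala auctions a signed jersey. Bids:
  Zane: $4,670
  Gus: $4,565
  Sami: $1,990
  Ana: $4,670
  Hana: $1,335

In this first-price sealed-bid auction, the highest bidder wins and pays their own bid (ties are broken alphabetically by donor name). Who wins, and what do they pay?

Rule: the highest bidder wins and pays their own bid.
Bids in order: 4,670 (Ana) > 4,670 (Zane) > 4,565 (Gus) > 1,990 (Sami) > 1,335 (Hana)
Tie at $4,670 → Ana wins by tie-break.
First-price: Ana pays what they bid, $4,670.

Ana pays $4,670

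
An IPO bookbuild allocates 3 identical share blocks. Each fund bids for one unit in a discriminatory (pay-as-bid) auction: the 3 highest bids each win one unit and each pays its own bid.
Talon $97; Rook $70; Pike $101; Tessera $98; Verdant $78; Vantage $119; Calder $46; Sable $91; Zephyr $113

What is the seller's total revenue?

Total revenue: $333

Bids ranked high→low: 119 (Vantage), 113 (Zephyr), 101 (Pike), 98 (Tessera), 97 (Talon), …
The 3 highest are Vantage, Zephyr, Pike.
Total revenue = 119 + 113 + 101 = $333.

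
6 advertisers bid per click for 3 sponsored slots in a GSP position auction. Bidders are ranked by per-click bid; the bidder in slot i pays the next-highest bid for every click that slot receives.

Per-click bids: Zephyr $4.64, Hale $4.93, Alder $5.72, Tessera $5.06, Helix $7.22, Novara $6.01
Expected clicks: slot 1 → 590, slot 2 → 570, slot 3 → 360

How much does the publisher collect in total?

Sorting advertisers: $7.22 (Helix) > $6.01 (Novara) > $5.72 (Alder) > $5.06 (Tessera) > …
Slot 1: Helix pays $6.01 × 590 = $3545.90
Slot 2: Novara pays $5.72 × 570 = $3260.40
Slot 3: Alder pays $5.06 × 360 = $1821.60
Total = $8627.90

Total revenue: $8627.90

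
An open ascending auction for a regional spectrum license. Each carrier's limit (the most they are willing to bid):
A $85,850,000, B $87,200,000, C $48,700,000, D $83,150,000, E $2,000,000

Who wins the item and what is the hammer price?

B wins at $85,850,000

Limits ranked: 87,200,000 (B) > 85,850,000 (A) > 83,150,000 (D) > 48,700,000 (C) > 2,000,000 (E)
Bidding ends when A exits at $85,850,000; B takes it.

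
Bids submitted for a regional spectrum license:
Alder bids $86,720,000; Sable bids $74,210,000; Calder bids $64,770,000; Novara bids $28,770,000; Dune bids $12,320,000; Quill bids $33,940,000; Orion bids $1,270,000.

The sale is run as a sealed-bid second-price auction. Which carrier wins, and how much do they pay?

Alder pays $74,210,000

Sorting bids: 86,720,000 (Alder) > 74,210,000 (Sable) > 64,770,000 (Calder) > 33,940,000 (Quill) > 28,770,000 (Novara) > 12,320,000 (Dune) > …
Alder is highest; pays the second-highest bid, $74,210,000.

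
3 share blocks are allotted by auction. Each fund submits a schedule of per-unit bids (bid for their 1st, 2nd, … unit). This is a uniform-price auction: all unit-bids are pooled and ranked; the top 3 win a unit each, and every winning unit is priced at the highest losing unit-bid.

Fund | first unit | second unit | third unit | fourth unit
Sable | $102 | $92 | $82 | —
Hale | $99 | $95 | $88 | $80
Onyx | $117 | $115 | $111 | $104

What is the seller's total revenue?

Pooled unit-bids ranked (top 3): 117 (Onyx-1), 115 (Onyx-2), 111 (Onyx-3)
The (k+1)-th unit-bid is $104.
Allocation: Onyx 3. Every unit priced at $104.
Revenue = 3 × 104 = $312.

Total revenue: $312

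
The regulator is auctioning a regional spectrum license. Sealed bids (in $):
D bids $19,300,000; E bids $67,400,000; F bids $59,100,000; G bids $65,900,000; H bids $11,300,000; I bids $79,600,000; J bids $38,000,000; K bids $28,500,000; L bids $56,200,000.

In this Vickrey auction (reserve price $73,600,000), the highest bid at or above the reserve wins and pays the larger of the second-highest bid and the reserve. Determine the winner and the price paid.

I pays $73,600,000

Sorting bids: 79,600,000 (I) > 67,400,000 (E) > 65,900,000 (G) > 59,100,000 (F) > 56,200,000 (L) > 38,000,000 (J) > …
I has the top bid at or above the reserve ($79,600,000).
max(second-highest $67,400,000, reserve $73,600,000) = $73,600,000.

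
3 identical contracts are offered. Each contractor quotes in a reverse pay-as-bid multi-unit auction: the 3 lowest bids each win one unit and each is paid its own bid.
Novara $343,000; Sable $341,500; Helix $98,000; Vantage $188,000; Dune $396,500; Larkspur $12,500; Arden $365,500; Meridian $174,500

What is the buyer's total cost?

Total cost: $285,000

Sorting: 12,500 (Larkspur), 98,000 (Helix), 174,500 (Meridian), 188,000 (Vantage), 341,500 (Sable), …
The 3 lowest are Larkspur, Helix, Meridian.
Total cost = 12,500 + 98,000 + 174,500 = $285,000.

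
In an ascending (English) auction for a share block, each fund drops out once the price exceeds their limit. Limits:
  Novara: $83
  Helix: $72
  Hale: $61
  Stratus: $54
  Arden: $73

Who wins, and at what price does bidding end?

Novara wins at $73

Rule: the price rises until one bidder remains; the winner pays the price at which the last rival dropped out.
Sorting limits: 83 (Novara) > 73 (Arden) > 72 (Helix) > 61 (Hale) > 54 (Stratus)
Arden is the last rival to drop out, at $73; Novara remains and wins at that price.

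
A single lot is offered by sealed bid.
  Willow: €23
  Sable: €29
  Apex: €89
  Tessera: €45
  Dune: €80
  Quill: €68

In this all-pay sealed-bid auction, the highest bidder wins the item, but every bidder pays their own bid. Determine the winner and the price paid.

Apex pays €89

Rule: the highest bidder wins the item, but every bidder pays their own bid.
Bids in order: 89 (Apex) > 80 (Dune) > 68 (Quill) > 45 (Tessera) > 29 (Sable) > 23 (Willow)
Apex is highest and takes the item; every bidder forfeits their bid.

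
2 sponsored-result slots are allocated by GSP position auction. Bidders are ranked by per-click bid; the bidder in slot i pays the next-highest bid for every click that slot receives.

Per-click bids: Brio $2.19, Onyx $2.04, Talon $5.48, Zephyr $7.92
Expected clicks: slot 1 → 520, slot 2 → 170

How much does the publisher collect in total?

Sorting advertisers: $7.92 (Zephyr) > $5.48 (Talon) > $2.19 (Brio) > …
Slot 1: Zephyr pays $5.48 × 520 = $2849.60
Slot 2: Talon pays $2.19 × 170 = $372.30
Total = $3221.90

Total revenue: $3221.90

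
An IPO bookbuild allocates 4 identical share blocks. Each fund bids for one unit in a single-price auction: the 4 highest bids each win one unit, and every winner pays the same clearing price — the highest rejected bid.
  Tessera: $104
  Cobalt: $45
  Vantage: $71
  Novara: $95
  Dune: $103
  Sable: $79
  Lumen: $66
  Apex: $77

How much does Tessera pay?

Tessera pays $77

Ordering the bids: 104 (Tessera), 103 (Dune), 95 (Novara), 79 (Sable), 77 (Apex), 71 (Vantage), …
The 4 highest are Tessera, Dune, Novara, Sable.
Highest unsuccessful bid: $77 → clearing price.
Tessera wins → pays $77.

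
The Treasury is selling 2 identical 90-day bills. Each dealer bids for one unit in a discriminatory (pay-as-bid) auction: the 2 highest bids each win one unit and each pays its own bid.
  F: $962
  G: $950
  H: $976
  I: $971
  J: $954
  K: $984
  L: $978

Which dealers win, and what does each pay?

Ordering the bids: 984 (K), 978 (L), 976 (H), 971 (I), …
Winners (2 units): K, L.
Each winner pays its own bid: K $984, L $978.

K $984, L $978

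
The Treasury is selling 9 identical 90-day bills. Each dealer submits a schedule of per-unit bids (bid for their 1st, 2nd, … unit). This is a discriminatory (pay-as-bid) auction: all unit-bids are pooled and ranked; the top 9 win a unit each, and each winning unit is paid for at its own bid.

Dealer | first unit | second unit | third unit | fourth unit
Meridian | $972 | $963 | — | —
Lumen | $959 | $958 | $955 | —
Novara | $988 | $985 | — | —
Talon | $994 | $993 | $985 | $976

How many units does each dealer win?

Merging the schedules and taking the best 9: 994 (Talon-1), 993 (Talon-2), 988 (Novara-1), 985 (Novara-2), 985 (Talon-3), 976 (Talon-4), 972 (Meridian-1), 963 (Meridian-2), 959 (Lumen-1)
Next rejected bid: $958 (not a price — pay-as-bid).
Allocation: Lumen 1, Meridian 2, Novara 2, Talon 4.

Lumen 1, Meridian 2, Novara 2, Talon 4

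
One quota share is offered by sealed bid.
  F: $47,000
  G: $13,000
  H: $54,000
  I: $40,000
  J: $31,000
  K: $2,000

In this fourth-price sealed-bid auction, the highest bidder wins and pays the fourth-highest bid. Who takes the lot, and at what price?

H pays $31,000

Sorting bids: 54,000 (H) > 47,000 (F) > 40,000 (I) > 31,000 (J) > 13,000 (G) > 2,000 (K)
H is highest; pays the fourth-highest bid, $31,000.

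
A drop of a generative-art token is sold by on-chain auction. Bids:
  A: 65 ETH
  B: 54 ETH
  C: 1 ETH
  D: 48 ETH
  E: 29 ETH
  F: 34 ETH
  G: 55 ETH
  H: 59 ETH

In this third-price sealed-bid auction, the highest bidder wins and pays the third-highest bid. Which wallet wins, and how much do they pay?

Bids in order: 65 (A) > 59 (H) > 55 (G) > 54 (B) > 48 (D) > 34 (F) > …
A wins; payment is bid #3 in the ranking = 55 ETH.

A pays 55 ETH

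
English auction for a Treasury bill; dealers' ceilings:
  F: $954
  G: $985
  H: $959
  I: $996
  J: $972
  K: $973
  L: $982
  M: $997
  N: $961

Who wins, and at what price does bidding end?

Sorting limits: 997 (M) > 996 (I) > 985 (G) > 982 (L) > 973 (K) > 972 (J) > …
Once the price passes $996, only M is left; the hammer falls at I's limit of $996.

M wins at $996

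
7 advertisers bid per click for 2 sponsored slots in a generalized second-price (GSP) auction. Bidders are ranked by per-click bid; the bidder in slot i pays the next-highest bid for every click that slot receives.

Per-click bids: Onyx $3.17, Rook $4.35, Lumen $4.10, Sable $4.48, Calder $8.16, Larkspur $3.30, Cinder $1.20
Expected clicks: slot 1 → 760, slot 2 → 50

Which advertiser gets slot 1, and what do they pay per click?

Calder; $4.48 per click

Per-click bids in order: $8.16 (Calder) > $4.48 (Sable) > $4.35 (Rook) > …
Slot 1 goes to the first-ranked bidder, Calder, who pays the next bid down: $4.48/click.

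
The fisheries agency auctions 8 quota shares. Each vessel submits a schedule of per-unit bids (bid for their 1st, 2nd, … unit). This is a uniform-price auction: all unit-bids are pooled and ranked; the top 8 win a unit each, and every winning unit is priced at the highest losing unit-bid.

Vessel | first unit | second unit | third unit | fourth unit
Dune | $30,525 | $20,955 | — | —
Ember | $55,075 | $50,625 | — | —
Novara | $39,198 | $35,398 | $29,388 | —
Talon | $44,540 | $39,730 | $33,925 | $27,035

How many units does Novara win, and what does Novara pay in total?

All unit-bids, highest first — top 8: 55,075 (Ember-1), 50,625 (Ember-2), 44,540 (Talon-1), 39,730 (Talon-2), 39,198 (Novara-1), 35,398 (Novara-2), 33,925 (Talon-3), 30,525 (Dune-1)
First bid not allocated: $29,388.
Novara wins 2 unit(s) at $29,388 each.

Novara: 2 units, pays $58,776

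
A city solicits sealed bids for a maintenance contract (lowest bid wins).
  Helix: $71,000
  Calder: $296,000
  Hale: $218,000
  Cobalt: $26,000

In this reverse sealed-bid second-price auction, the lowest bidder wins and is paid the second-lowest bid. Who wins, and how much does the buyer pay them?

Cobalt is paid $71,000

Sorting bids: 26,000 (Cobalt) < 71,000 (Helix) < 218,000 (Hale) < 296,000 (Calder)
Cobalt is lowest; is paid the second-lowest bid, $71,000.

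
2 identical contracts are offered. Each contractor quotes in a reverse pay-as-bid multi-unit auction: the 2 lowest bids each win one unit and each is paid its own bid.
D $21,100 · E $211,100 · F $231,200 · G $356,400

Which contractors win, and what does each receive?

Sorting: 21,100 (D), 211,100 (E), 231,200 (F), 356,400 (G)
Winners (2 units): D, E.
Each winner is paid its own bid: D $21,100, E $211,100.

D $21,100, E $211,100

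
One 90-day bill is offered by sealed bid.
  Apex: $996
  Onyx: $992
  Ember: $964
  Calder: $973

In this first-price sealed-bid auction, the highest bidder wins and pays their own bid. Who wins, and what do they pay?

Apex pays $996

Rule: the highest bidder wins and pays their own bid.
Bids in order: 996 (Apex) > 992 (Onyx) > 973 (Calder) > 964 (Ember)
First-price: Apex pays what they bid, $996.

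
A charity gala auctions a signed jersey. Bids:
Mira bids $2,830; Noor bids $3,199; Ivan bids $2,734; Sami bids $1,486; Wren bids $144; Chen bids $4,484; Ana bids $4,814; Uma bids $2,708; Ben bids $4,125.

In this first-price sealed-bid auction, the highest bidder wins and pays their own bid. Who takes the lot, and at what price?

Bids in order: 4,814 (Ana) > 4,484 (Chen) > 4,125 (Ben) > 3,199 (Noor) > 2,830 (Mira) > 2,734 (Ivan) > …
Ana has the highest bid and pays exactly that: $4,814.

Ana pays $4,814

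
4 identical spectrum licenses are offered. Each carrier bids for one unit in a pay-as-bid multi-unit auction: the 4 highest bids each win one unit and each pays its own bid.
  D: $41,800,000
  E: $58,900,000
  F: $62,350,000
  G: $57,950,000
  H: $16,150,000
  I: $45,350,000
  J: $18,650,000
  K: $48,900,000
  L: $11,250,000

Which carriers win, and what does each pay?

F $62,350,000, E $58,900,000, G $57,950,000, K $48,900,000

Bids ranked high→low: 62,350,000 (F), 58,900,000 (E), 57,950,000 (G), 48,900,000 (K), 45,350,000 (I), 41,800,000 (D), …
The 4 highest are F, E, G, K.
Each winner pays its own bid: F $62,350,000, E $58,900,000, G $57,950,000, K $48,900,000.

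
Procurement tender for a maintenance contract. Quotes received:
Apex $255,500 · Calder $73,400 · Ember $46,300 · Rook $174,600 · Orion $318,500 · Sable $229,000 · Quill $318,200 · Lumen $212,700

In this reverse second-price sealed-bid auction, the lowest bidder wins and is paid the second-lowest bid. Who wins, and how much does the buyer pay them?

Ember is paid $73,400

Sorting bids: 46,300 (Ember) < 73,400 (Calder) < 174,600 (Rook) < 212,700 (Lumen) < 229,000 (Sable) < 255,500 (Apex) < …
Ember wins with the lowest bid; price is set by the runner-up at $73,400.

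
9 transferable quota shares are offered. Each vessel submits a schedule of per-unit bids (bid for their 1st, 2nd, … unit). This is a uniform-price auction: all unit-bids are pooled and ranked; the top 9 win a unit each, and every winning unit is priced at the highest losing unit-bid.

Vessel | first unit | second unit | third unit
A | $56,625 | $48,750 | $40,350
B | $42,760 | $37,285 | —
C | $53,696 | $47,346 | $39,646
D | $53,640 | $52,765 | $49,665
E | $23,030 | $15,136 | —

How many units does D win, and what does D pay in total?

D: 3 units, pays $118,938

Merging the schedules and taking the best 9: 56,625 (A-1), 53,696 (C-1), 53,640 (D-1), 52,765 (D-2), 49,665 (D-3), 48,750 (A-2), 47,346 (C-2), 42,760 (B-1), 40,350 (A-3)
Highest rejected unit-bid = $39,646.
D wins 3 unit(s) at $39,646 each.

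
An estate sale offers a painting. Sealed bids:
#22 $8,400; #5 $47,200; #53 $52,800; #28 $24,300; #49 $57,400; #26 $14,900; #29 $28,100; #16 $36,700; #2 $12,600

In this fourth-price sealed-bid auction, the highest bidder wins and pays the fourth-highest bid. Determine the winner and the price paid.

#49 pays $36,700

Sorting bids: 57,400 (#49) > 52,800 (#53) > 47,200 (#5) > 36,700 (#16) > 28,100 (#29) > 24,300 (#28) > …
#49 is highest; pays the fourth-highest bid, $36,700.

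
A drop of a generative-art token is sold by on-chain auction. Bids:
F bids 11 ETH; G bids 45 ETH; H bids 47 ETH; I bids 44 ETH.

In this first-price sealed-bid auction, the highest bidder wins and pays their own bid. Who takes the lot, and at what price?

H pays 47 ETH

Sorting bids: 47 (H) > 45 (G) > 44 (I) > 11 (F)
H has the highest bid and pays exactly that: 47 ETH.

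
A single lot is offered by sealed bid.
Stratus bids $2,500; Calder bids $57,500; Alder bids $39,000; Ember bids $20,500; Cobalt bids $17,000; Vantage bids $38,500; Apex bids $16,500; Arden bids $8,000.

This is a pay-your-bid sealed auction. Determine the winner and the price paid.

Calder pays $57,500

Sorting bids: 57,500 (Calder) > 39,000 (Alder) > 38,500 (Vantage) > 20,500 (Ember) > 17,000 (Cobalt) > 16,500 (Apex) > …
First-price: Calder pays what they bid, $57,500.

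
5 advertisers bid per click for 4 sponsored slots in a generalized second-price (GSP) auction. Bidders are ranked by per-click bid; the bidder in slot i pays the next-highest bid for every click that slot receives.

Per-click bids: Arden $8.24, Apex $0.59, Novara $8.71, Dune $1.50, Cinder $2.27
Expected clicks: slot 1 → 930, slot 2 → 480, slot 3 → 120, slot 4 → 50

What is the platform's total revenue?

Sorting advertisers: $8.71 (Novara) > $8.24 (Arden) > $2.27 (Cinder) > $1.50 (Dune) > $0.59 (Apex)
Slot 1: Novara pays $8.24 × 930 = $7663.20
Slot 2: Arden pays $2.27 × 480 = $1089.60
Slot 3: Cinder pays $1.50 × 120 = $180.00
Slot 4: Dune pays $0.59 × 50 = $29.50
Total = $8962.30

Total revenue: $8962.30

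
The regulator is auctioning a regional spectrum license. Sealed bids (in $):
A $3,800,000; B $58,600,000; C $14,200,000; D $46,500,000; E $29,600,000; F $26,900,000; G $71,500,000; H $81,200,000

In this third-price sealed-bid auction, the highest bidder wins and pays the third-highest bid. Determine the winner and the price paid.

Third-price sealed-bid auction: the highest bidder wins and pays the third-highest bid.
Sorting bids: 81,200,000 (H) > 71,500,000 (G) > 58,600,000 (B) > 46,500,000 (D) > 29,600,000 (E) > 26,900,000 (F) > …
H is highest; pays the third-highest bid, $58,600,000.

H pays $58,600,000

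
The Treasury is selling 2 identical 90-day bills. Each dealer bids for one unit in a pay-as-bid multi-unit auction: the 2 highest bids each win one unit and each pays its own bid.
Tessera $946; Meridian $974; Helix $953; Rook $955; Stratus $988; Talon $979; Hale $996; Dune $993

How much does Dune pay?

Ordering the bids: 996 (Hale), 993 (Dune), 988 (Stratus), 979 (Talon), …
Winners (2 units): Hale, Dune.
Dune wins → own bid $993.

Dune pays $993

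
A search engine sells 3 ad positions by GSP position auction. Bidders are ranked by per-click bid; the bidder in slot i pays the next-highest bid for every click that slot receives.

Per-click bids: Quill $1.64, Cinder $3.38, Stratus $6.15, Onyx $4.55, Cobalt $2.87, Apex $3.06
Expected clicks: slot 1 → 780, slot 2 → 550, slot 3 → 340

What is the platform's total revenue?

Per-click bids in order: $6.15 (Stratus) > $4.55 (Onyx) > $3.38 (Cinder) > $3.06 (Apex) > …
Slot 1: Stratus pays $4.55 × 780 = $3549.00
Slot 2: Onyx pays $3.38 × 550 = $1859.00
Slot 3: Cinder pays $3.06 × 340 = $1040.40
Total = $6448.40

Total revenue: $6448.40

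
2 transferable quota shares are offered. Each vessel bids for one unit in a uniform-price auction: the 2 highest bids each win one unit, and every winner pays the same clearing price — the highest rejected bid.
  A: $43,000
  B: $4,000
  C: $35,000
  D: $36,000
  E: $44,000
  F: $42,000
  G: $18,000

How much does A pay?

A pays $42,000

Ordering the bids: 44,000 (E), 43,000 (A), 42,000 (F), 36,000 (D), …
The 2 highest are E, A.
First losing bid is F's $42,000, which sets the uniform price.
A wins → pays $42,000.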